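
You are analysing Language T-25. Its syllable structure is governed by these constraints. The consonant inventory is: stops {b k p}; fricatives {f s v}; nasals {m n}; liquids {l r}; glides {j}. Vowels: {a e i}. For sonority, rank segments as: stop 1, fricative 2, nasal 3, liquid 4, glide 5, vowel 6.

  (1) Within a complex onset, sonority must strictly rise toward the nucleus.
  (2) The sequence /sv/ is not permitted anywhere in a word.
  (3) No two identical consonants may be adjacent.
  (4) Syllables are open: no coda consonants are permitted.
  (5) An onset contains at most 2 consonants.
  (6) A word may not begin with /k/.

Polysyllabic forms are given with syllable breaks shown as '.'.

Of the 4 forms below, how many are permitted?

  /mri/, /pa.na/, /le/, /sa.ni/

/mri/ — σ1 onset /mr/ (3→4 rises), coda /∅/ ok → permitted
/pa.na/ — σ1 onset /p/, coda /∅/ ok; σ2 onset /n/, coda /∅/ ok → permitted
/le/ — σ1 onset /l/, coda /∅/ ok → permitted
/sa.ni/ — σ1 onset /s/, coda /∅/ ok; σ2 onset /n/, coda /∅/ ok → permitted
Permitted: /mri/, /pa.na/, /le/, /sa.ni/ → 4.

4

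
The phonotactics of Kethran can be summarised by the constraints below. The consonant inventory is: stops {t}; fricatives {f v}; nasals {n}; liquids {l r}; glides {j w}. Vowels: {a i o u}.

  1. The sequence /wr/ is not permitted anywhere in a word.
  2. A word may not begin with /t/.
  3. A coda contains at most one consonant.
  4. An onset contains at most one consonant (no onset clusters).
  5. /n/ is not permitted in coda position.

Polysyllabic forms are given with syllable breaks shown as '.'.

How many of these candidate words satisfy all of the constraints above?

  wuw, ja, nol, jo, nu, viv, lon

6

wuw — σ1 onset /w/, coda /w/ ok → licit
ja — σ1 onset /j/, coda /∅/ ok → licit
nol — σ1 onset /n/, coda /l/ ok → licit
jo — σ1 onset /j/, coda /∅/ ok → licit
nu — σ1 onset /n/, coda /∅/ ok → licit
viv — σ1 onset /v/, coda /v/ ok → licit
lon — violates constraint 5: syllable 1 coda contains /n/ → illicit
Licit: wuw, ja, nol, jo, nu, viv → 6.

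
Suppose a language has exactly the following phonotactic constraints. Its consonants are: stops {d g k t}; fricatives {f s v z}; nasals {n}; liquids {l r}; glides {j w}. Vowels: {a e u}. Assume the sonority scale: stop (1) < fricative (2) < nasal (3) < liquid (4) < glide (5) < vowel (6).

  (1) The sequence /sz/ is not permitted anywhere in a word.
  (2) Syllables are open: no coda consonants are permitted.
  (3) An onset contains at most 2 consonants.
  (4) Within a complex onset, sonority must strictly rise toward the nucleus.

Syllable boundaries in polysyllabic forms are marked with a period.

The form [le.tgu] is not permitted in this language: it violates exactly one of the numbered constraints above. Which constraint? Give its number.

4

[le.tgu]: syllable 2 onset /tg/: /t/ (stop, 1) → /g/ (stop, 1) does not rise.
This is a violation of constraint 4: "Within a complex onset, sonority must strictly rise toward the nucleus."
The remaining constraints (1, 2, 3) are satisfied.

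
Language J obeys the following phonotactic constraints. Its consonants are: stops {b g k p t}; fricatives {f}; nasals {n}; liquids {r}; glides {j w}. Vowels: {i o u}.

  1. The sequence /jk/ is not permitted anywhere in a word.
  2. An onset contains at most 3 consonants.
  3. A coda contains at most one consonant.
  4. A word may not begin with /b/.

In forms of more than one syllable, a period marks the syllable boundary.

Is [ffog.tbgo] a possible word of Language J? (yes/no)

[ffog.tbgo] — σ1 onset /ff/ (2C), coda /g/ ok; σ2 onset /tbg/ (3C), coda /∅/ ok → phonotactically legal

yes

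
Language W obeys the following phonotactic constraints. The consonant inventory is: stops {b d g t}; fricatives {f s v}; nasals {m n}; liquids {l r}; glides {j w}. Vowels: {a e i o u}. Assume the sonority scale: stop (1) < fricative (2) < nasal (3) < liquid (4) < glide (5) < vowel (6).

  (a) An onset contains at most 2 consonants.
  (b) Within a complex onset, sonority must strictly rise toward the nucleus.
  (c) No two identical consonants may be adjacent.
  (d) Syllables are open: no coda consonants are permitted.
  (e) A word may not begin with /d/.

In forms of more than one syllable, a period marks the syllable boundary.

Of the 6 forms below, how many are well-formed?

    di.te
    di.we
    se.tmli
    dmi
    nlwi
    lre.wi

0

di.te — violates constraint (e): word begins with /d/ → ill-formed
di.we — violates constraint (e): word begins with /d/ → ill-formed
se.tmli — violates constraint (a): syllable 2 onset /tml/ has 3 consonants (> 2) → ill-formed
dmi — violates constraint (e): word begins with /d/ → ill-formed
nlwi — violates constraint (a): syllable 1 onset /nlw/ has 3 consonants (> 2) → ill-formed
lre.wi — violates constraint (b): syllable 1 onset /lr/: /l/ (liquid, 4) → /r/ (liquid, 4) does not rise → ill-formed
No form is well-formed → 0.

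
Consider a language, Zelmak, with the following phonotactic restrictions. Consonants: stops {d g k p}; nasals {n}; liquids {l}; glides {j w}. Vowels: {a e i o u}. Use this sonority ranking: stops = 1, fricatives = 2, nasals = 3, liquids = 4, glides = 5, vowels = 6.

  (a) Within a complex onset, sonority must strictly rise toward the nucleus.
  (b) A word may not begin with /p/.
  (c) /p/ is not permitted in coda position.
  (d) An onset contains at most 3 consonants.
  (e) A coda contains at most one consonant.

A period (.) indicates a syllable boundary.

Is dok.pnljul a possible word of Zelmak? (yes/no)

no

dok.pnljul — violates constraint (d): syllable 2 onset /pnlj/ has 4 consonants (> 3) → not permitted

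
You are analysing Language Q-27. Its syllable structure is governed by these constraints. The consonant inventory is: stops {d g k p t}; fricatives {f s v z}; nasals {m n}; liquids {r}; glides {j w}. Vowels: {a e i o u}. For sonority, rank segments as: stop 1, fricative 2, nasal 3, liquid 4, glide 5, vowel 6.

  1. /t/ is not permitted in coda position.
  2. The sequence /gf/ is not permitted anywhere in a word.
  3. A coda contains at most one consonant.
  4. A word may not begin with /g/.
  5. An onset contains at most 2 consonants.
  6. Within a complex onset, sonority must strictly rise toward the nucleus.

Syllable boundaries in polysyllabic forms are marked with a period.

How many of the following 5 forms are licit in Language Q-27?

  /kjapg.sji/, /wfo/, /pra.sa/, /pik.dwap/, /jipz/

2

/kjapg.sji/ — violates constraint 3: syllable 1 coda /pg/ has 2 consonants (> 1) → illicit
/wfo/ — violates constraint 6: syllable 1 onset /wf/: /w/ (glide, 5) → /f/ (fricative, 2) does not rise → illicit
/pra.sa/ — σ1 onset /pr/ (1→4 rises), coda /∅/ ok; σ2 onset /s/, coda /∅/ ok → licit
/pik.dwap/ — σ1 onset /p/, coda /k/ ok; σ2 onset /dw/ (1→5 rises), coda /p/ ok → licit
/jipz/ — violates constraint 3: syllable 1 coda /pz/ has 2 consonants (> 1) → illicit
Licit: /pra.sa/, /pik.dwap/ → 2.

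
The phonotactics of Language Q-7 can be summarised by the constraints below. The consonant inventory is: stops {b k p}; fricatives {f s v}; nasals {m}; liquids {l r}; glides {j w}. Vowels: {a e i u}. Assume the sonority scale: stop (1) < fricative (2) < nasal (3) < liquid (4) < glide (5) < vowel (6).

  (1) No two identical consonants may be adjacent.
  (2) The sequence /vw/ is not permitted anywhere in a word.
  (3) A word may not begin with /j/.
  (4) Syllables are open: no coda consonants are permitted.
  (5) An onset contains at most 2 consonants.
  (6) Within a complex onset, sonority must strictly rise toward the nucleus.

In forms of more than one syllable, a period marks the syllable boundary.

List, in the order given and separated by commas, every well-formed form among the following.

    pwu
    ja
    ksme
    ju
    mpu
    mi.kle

pwu, mi.kle

pwu — σ1 onset /pw/ (1→5 rises), coda /∅/ ok → well-formed
ja — violates constraint 3: word begins with /j/ → ill-formed
ksme — violates constraint 5: syllable 1 onset /ksm/ has 3 consonants (> 2) → ill-formed
ju — violates constraint 3: word begins with /j/ → ill-formed
mpu — violates constraint 6: syllable 1 onset /mp/: /m/ (nasal, 3) → /p/ (stop, 1) does not rise → ill-formed
mi.kle — σ1 onset /m/, coda /∅/ ok; σ2 onset /kl/ (1→4 rises), coda /∅/ ok → well-formed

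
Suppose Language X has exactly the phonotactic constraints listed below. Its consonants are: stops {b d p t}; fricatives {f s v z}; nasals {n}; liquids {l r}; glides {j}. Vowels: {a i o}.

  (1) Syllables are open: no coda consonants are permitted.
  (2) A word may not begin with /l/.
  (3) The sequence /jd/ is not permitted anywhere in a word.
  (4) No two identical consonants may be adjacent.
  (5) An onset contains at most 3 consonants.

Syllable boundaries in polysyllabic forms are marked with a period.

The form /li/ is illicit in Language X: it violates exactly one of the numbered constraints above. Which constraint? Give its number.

2

/li/: word begins with /l/.
This is a violation of constraint 2: "A word may not begin with /l/."
The remaining constraints (1, 3, 4, 5) are satisfied.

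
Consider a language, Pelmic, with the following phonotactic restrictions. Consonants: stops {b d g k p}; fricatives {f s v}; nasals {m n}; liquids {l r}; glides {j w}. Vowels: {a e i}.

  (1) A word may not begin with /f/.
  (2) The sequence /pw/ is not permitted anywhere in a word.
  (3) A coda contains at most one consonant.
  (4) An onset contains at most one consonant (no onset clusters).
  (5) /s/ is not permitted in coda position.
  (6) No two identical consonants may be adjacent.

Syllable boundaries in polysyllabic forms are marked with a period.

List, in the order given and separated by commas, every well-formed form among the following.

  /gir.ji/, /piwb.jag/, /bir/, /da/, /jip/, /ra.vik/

/gir.ji/ — σ1 onset /g/, coda /r/ ok; σ2 onset /j/, coda /∅/ ok → well-formed
/piwb.jag/ — violates constraint 3: syllable 1 coda /wb/ has 2 consonants (> 1) → ill-formed
/bir/ — σ1 onset /b/, coda /r/ ok → well-formed
/da/ — σ1 onset /d/, coda /∅/ ok → well-formed
/jip/ — σ1 onset /j/, coda /p/ ok → well-formed
/ra.vik/ — σ1 onset /r/, coda /∅/ ok; σ2 onset /v/, coda /k/ ok → well-formed

/gir.ji/, /bir/, /da/, /jip/, /ra.vik/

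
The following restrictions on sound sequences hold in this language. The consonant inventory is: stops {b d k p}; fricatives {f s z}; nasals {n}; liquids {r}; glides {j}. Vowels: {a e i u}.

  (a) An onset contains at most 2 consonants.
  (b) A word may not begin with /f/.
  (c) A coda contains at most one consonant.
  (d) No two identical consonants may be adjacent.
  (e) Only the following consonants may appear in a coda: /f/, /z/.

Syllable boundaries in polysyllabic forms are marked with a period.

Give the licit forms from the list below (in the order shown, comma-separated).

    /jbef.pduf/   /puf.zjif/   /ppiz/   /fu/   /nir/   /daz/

/jbef.pduf/, /puf.zjif/, /daz/

/jbef.pduf/ — σ1 onset /jb/ (2C), coda /f/ ok; σ2 onset /pd/ (2C), coda /f/ ok → licit
/puf.zjif/ — σ1 onset /p/, coda /f/ ok; σ2 onset /zj/ (2C), coda /f/ ok → licit
/ppiz/ — violates constraint (d): adjacent identical consonants /pp/ → illicit
/fu/ — violates constraint (b): word begins with /f/ → illicit
/nir/ — violates constraint (e): syllable 1 coda contains /r/, which is not a licensed coda consonant → illicit
/daz/ — σ1 onset /d/, coda /z/ ok → licit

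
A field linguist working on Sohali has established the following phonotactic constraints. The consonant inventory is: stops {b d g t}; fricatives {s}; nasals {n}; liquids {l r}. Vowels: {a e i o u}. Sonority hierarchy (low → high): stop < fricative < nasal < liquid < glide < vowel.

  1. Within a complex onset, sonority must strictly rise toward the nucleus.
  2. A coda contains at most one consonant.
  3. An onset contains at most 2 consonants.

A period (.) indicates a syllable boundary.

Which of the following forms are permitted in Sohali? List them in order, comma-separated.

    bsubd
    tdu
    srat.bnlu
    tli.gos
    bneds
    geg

tli.gos, geg

bsubd — violates constraint 2: syllable 1 coda /bd/ has 2 consonants (> 1) → not permitted
tdu — violates constraint 1: syllable 1 onset /td/: /t/ (stop, 1) → /d/ (stop, 1) does not rise → not permitted
srat.bnlu — violates constraint 3: syllable 2 onset /bnl/ has 3 consonants (> 2) → not permitted
tli.gos — σ1 onset /tl/ (1→4 rises), coda /∅/ ok; σ2 onset /g/, coda /s/ ok → permitted
bneds — violates constraint 2: syllable 1 coda /ds/ has 2 consonants (> 1) → not permitted
geg — σ1 onset /g/, coda /g/ ok → permitted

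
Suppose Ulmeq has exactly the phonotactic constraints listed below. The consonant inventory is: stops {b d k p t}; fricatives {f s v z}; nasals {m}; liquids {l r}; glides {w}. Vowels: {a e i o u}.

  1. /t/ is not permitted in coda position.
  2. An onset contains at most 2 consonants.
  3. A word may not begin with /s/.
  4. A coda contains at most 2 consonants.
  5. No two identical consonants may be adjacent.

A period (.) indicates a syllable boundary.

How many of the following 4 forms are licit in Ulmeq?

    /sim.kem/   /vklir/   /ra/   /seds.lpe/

/sim.kem/ — violates constraint 3: word begins with /s/ → illicit
/vklir/ — violates constraint 2: syllable 1 onset /vkl/ has 3 consonants (> 2) → illicit
/ra/ — σ1 onset /r/, coda /∅/ ok → licit
/seds.lpe/ — violates constraint 3: word begins with /s/ → illicit
Licit: /ra/ → 1.

1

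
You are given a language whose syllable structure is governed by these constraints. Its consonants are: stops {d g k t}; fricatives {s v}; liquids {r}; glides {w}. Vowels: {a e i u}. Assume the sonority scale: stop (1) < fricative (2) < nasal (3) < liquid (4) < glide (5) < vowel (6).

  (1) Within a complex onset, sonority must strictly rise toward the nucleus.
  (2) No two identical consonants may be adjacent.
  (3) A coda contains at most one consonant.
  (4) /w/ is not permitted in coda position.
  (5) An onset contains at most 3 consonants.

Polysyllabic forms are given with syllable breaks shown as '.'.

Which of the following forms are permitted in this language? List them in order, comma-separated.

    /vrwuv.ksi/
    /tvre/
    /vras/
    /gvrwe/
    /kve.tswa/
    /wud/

/vrwuv.ksi/, /tvre/, /vras/, /kve.tswa/, /wud/

/vrwuv.ksi/ — σ1 onset /vrw/ (2→4→5 rises), coda /v/ ok; σ2 onset /ks/ (1→2 rises), coda /∅/ ok → permitted
/tvre/ — σ1 onset /tvr/ (1→2→4 rises), coda /∅/ ok → permitted
/vras/ — σ1 onset /vr/ (2→4 rises), coda /s/ ok → permitted
/gvrwe/ — violates constraint 5: syllable 1 onset /gvrw/ has 4 consonants (> 3) → not permitted
/kve.tswa/ — σ1 onset /kv/ (1→2 rises), coda /∅/ ok; σ2 onset /tsw/ (1→2→5 rises), coda /∅/ ok → permitted
/wud/ — σ1 onset /w/, coda /d/ ok → permitted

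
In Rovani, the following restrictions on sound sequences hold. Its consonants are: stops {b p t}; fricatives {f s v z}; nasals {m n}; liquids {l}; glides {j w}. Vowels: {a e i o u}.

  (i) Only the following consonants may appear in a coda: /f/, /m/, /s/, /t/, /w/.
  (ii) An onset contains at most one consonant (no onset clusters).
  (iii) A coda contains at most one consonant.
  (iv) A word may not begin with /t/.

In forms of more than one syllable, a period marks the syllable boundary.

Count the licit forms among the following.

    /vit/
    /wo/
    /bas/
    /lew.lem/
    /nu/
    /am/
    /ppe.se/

/vit/ — σ1 onset /v/, coda /t/ ok → licit
/wo/ — σ1 onset /w/, coda /∅/ ok → licit
/bas/ — σ1 onset /b/, coda /s/ ok → licit
/lew.lem/ — σ1 onset /l/, coda /w/ ok; σ2 onset /l/, coda /m/ ok → licit
/nu/ — σ1 onset /n/, coda /∅/ ok → licit
/am/ — σ1 onset /∅/, coda /m/ ok → licit
/ppe.se/ — violates constraint (ii): syllable 1 onset /pp/ has 2 consonants (> 1) → illicit
Licit: /vit/, /wo/, /bas/, /lew.lem/, /nu/, /am/ → 6.

6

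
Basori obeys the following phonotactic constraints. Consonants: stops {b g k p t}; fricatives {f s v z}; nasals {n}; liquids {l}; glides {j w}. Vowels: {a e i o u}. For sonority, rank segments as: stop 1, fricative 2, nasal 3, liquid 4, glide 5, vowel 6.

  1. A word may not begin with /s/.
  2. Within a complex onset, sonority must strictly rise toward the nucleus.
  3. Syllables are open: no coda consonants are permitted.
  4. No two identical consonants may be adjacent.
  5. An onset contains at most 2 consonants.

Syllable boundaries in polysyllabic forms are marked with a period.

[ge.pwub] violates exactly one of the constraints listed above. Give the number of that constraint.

3

[ge.pwub]: syllable 2 coda /b/ has 1 consonant (> 0).
This is a violation of constraint 3: "Syllables are open: no coda consonants are permitted."
The remaining constraints (1, 2, 4, 5) are satisfied.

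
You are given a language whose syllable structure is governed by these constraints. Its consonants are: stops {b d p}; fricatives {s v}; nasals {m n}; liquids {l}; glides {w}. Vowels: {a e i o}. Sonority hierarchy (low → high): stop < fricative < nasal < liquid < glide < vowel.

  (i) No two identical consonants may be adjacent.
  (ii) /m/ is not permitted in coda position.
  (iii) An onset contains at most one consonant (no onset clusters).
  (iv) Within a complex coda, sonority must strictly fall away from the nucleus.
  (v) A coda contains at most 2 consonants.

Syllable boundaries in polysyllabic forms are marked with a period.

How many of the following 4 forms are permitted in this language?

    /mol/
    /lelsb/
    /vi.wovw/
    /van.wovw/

/mol/ — σ1 onset /m/, coda /l/ ok → permitted
/lelsb/ — violates constraint (v): syllable 1 coda /lsb/ has 3 consonants (> 2) → not permitted
/vi.wovw/ — violates constraint (iv): syllable 2 coda /vw/: /v/ (fricative, 2) → /w/ (glide, 5) does not fall → not permitted
/van.wovw/ — violates constraint (iv): syllable 2 coda /vw/: /v/ (fricative, 2) → /w/ (glide, 5) does not fall → not permitted
Permitted: /mol/ → 1.

1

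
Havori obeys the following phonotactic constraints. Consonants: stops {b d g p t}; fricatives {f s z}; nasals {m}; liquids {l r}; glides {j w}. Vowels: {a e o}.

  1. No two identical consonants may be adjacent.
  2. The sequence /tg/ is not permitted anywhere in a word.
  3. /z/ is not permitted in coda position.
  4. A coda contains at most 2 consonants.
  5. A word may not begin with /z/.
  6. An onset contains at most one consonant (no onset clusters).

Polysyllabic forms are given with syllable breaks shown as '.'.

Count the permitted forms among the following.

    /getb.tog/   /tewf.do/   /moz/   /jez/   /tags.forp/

/getb.tog/ — σ1 onset /g/, coda /tb/ (2C) ok; σ2 onset /t/, coda /g/ ok → permitted
/tewf.do/ — σ1 onset /t/, coda /wf/ (2C) ok; σ2 onset /d/, coda /∅/ ok → permitted
/moz/ — violates constraint 3: syllable 1 coda contains /z/ → not permitted
/jez/ — violates constraint 3: syllable 1 coda contains /z/ → not permitted
/tags.forp/ — σ1 onset /t/, coda /gs/ (2C) ok; σ2 onset /f/, coda /rp/ (2C) ok → permitted
Permitted: /getb.tog/, /tewf.do/, /tags.forp/ → 3.

3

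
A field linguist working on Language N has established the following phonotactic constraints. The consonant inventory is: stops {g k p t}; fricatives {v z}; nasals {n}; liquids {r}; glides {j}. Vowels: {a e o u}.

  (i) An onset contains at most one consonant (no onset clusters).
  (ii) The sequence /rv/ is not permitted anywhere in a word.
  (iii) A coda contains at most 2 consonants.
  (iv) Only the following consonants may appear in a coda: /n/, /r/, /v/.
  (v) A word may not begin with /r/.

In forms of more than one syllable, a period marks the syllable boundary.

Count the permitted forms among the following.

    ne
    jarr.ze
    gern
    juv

4

ne — σ1 onset /n/, coda /∅/ ok → permitted
jarr.ze — σ1 onset /j/, coda /rr/ (2C) ok; σ2 onset /z/, coda /∅/ ok → permitted
gern — σ1 onset /g/, coda /rn/ (2C) ok → permitted
juv — σ1 onset /j/, coda /v/ ok → permitted
Permitted: ne, jarr.ze, gern, juv → 4.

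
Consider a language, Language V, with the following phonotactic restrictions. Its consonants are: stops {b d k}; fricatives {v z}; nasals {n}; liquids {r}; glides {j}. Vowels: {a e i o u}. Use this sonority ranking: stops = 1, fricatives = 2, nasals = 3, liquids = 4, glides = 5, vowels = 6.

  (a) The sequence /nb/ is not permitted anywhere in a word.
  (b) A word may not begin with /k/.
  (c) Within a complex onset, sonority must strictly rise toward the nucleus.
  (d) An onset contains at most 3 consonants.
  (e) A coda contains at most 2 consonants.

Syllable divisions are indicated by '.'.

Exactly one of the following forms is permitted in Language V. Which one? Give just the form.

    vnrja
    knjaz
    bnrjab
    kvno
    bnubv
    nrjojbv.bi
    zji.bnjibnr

vnrja — violates constraint (d): syllable 1 onset /vnrj/ has 4 consonants (> 3) → not permitted
knjaz — violates constraint (b): word begins with /k/ → not permitted
bnrjab — violates constraint (d): syllable 1 onset /bnrj/ has 4 consonants (> 3) → not permitted
kvno — violates constraint (b): word begins with /k/ → not permitted
bnubv — σ1 onset /bn/ (1→3 rises), coda /bv/ (2C) ok → permitted
nrjojbv.bi — violates constraint (e): syllable 1 coda /jbv/ has 3 consonants (> 2) → not permitted
zji.bnjibnr — violates constraint (e): syllable 2 coda /bnr/ has 3 consonants (> 2) → not permitted

bnubv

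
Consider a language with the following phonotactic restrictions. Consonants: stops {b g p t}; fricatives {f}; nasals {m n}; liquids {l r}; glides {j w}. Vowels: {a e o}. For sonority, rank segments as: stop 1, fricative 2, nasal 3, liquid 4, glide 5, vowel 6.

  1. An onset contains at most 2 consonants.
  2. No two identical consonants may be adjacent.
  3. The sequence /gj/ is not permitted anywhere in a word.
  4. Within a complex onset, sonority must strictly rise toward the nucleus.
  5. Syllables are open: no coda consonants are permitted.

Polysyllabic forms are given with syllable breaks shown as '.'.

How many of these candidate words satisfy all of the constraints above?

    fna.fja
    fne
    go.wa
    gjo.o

3

fna.fja — σ1 onset /fn/ (2→3 rises), coda /∅/ ok; σ2 onset /fj/ (2→5 rises), coda /∅/ ok → permitted
fne — σ1 onset /fn/ (2→3 rises), coda /∅/ ok → permitted
go.wa — σ1 onset /g/, coda /∅/ ok; σ2 onset /w/, coda /∅/ ok → permitted
gjo.o — violates constraint 3: contains banned sequence /gj/ → not permitted
Permitted: fna.fja, fne, go.wa → 3.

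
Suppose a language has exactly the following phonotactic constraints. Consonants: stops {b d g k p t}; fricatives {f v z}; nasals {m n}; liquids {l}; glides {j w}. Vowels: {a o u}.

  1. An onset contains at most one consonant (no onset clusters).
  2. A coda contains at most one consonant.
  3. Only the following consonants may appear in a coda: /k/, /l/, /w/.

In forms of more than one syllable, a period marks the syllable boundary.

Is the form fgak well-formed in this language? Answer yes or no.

no

fgak — violates constraint 1: syllable 1 onset /fg/ has 2 consonants (> 1) → ill-formed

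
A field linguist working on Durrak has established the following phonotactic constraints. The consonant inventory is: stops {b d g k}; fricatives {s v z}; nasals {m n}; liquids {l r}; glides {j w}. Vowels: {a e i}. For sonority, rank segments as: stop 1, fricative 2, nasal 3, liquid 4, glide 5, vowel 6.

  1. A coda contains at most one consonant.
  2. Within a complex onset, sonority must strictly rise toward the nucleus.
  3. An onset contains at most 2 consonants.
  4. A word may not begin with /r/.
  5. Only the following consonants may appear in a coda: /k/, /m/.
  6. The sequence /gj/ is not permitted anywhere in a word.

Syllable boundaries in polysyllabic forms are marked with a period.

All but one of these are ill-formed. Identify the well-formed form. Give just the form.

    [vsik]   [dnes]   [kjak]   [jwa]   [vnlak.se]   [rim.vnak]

[vsik] — violates constraint 2: syllable 1 onset /vs/: /v/ (fricative, 2) → /s/ (fricative, 2) does not rise → ill-formed
[dnes] — violates constraint 5: syllable 1 coda contains /s/, which is not a licensed coda consonant → ill-formed
[kjak] — σ1 onset /kj/ (1→5 rises), coda /k/ ok → well-formed
[jwa] — violates constraint 2: syllable 1 onset /jw/: /j/ (glide, 5) → /w/ (glide, 5) does not rise → ill-formed
[vnlak.se] — violates constraint 3: syllable 1 onset /vnl/ has 3 consonants (> 2) → ill-formed
[rim.vnak] — violates constraint 4: word begins with /r/ → ill-formed

[kjak]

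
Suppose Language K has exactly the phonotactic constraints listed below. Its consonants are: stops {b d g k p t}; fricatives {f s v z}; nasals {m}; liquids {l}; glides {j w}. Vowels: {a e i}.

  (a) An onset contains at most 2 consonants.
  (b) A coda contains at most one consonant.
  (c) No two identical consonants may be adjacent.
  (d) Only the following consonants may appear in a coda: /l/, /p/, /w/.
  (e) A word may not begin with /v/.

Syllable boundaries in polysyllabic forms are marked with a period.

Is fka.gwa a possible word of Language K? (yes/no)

yes

fka.gwa — σ1 onset /fk/ (2C), coda /∅/ ok; σ2 onset /gw/ (2C), coda /∅/ ok → phonotactically legal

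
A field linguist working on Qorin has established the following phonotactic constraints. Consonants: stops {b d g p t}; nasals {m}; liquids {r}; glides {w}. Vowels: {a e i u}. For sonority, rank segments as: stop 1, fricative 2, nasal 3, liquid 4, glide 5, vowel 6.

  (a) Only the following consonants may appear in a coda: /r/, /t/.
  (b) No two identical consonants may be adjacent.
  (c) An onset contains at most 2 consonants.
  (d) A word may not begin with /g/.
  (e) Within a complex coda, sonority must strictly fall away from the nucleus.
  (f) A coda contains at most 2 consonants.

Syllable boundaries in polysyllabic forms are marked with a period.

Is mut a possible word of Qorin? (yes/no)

yes

mut — σ1 onset /m/, coda /t/ ok → licit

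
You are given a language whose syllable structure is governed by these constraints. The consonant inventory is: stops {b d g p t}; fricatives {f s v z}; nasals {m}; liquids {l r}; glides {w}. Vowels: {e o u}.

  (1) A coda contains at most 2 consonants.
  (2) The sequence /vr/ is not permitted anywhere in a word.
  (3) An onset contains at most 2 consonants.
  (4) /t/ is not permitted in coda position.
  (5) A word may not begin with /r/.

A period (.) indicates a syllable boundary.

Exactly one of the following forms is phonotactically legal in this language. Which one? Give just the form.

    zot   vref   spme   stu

stu

zot — violates constraint 4: syllable 1 coda contains /t/ → phonotactically illegal
vref — violates constraint 2: contains banned sequence /vr/ → phonotactically illegal
spme — violates constraint 3: syllable 1 onset /spm/ has 3 consonants (> 2) → phonotactically illegal
stu — σ1 onset /st/ (2C), coda /∅/ ok → phonotactically legal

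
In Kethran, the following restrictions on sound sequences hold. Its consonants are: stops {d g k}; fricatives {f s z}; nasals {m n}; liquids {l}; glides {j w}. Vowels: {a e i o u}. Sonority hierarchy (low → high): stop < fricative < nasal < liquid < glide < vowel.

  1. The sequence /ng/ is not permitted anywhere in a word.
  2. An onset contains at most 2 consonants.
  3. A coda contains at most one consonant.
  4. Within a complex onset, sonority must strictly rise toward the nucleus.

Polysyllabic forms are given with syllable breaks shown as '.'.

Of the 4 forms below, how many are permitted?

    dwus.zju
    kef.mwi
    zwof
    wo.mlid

4

dwus.zju — σ1 onset /dw/ (1→5 rises), coda /s/ ok; σ2 onset /zj/ (2→5 rises), coda /∅/ ok → permitted
kef.mwi — σ1 onset /k/, coda /f/ ok; σ2 onset /mw/ (3→5 rises), coda /∅/ ok → permitted
zwof — σ1 onset /zw/ (2→5 rises), coda /f/ ok → permitted
wo.mlid — σ1 onset /w/, coda /∅/ ok; σ2 onset /ml/ (3→4 rises), coda /d/ ok → permitted
Permitted: dwus.zju, kef.mwi, zwof, wo.mlid → 4.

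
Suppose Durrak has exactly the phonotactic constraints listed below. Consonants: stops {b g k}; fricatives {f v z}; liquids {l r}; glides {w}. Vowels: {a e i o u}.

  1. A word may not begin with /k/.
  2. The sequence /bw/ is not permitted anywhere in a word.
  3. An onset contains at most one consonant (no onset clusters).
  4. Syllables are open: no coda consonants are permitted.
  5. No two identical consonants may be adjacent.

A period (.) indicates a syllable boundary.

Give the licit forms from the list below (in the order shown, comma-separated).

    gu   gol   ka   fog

gu — σ1 onset /g/, coda /∅/ ok → licit
gol — violates constraint 4: syllable 1 coda /l/ has 1 consonant (> 0) → illicit
ka — violates constraint 1: word begins with /k/ → illicit
fog — violates constraint 4: syllable 1 coda /g/ has 1 consonant (> 0) → illicit

gu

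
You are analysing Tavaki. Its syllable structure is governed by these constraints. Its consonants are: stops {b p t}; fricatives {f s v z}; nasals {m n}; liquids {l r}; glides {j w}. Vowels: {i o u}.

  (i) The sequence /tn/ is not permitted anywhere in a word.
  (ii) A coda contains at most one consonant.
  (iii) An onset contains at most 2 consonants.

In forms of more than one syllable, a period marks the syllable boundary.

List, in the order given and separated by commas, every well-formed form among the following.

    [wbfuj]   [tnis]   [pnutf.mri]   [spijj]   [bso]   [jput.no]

[bso]

[wbfuj] — violates constraint (iii): syllable 1 onset /wbf/ has 3 consonants (> 2) → ill-formed
[tnis] — violates constraint (i): contains banned sequence /tn/ → ill-formed
[pnutf.mri] — violates constraint (ii): syllable 1 coda /tf/ has 2 consonants (> 1) → ill-formed
[spijj] — violates constraint (ii): syllable 1 coda /jj/ has 2 consonants (> 1) → ill-formed
[bso] — σ1 onset /bs/ (2C), coda /∅/ ok → well-formed
[jput.no] — violates constraint (i): contains banned sequence /tn/ → ill-formed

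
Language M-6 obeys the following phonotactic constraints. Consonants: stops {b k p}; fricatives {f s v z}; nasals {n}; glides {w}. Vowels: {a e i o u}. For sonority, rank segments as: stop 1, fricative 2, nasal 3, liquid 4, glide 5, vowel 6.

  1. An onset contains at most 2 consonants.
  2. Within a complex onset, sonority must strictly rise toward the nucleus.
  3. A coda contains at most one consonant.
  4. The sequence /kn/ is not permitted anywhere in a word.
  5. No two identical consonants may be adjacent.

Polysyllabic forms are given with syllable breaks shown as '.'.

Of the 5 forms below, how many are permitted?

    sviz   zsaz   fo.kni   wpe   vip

sviz — violates constraint 2: syllable 1 onset /sv/: /s/ (fricative, 2) → /v/ (fricative, 2) does not rise → not permitted
zsaz — violates constraint 2: syllable 1 onset /zs/: /z/ (fricative, 2) → /s/ (fricative, 2) does not rise → not permitted
fo.kni — violates constraint 4: contains banned sequence /kn/ → not permitted
wpe — violates constraint 2: syllable 1 onset /wp/: /w/ (glide, 5) → /p/ (stop, 1) does not rise → not permitted
vip — σ1 onset /v/, coda /p/ ok → permitted
Permitted: vip → 1.

1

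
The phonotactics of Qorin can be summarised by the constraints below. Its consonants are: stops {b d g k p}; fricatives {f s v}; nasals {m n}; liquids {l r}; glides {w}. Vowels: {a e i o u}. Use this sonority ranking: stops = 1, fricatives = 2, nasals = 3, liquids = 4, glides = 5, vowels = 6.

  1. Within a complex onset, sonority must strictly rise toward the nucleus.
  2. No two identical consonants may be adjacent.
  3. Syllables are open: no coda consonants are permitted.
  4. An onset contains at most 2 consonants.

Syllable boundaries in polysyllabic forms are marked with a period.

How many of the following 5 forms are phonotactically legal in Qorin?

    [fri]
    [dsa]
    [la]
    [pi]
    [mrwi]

4

[fri] — σ1 onset /fr/ (2→4 rises), coda /∅/ ok → phonotactically legal
[dsa] — σ1 onset /ds/ (1→2 rises), coda /∅/ ok → phonotactically legal
[la] — σ1 onset /l/, coda /∅/ ok → phonotactically legal
[pi] — σ1 onset /p/, coda /∅/ ok → phonotactically legal
[mrwi] — violates constraint 4: syllable 1 onset /mrw/ has 3 consonants (> 2) → phonotactically illegal
Phonotactically legal: [fri], [dsa], [la], [pi] → 4.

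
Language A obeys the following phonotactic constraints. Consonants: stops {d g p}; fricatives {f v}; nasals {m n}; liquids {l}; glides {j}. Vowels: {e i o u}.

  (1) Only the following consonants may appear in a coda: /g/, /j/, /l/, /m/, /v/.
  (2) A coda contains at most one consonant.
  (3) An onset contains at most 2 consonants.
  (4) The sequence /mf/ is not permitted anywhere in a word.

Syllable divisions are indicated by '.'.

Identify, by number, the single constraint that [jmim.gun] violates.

[jmim.gun]: syllable 2 coda contains /n/, which is not a licensed coda consonant.
This is a violation of constraint 1: "Only the following consonants may appear in a coda: /g/, /j/, /l/, /m/, /v/."
The remaining constraints (2, 3, 4) are satisfied.

1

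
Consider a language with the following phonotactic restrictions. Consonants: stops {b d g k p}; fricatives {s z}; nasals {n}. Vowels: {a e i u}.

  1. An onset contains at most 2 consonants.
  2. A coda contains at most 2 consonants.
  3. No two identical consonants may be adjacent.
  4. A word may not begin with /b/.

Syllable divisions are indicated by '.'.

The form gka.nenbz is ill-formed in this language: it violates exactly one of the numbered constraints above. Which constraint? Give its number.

gka.nenbz: syllable 2 coda /nbz/ has 3 consonants (> 2).
This is a violation of constraint 2: "A coda contains at most 2 consonants."
The remaining constraints (1, 3, 4) are satisfied.

2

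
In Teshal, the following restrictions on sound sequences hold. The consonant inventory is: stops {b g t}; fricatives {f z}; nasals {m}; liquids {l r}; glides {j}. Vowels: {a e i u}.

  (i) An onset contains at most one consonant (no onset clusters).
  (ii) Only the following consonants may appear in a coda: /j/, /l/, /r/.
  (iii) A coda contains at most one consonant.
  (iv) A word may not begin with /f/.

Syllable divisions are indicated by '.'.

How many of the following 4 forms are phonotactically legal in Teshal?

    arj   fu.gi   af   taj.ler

arj — violates constraint (iii): syllable 1 coda /rj/ has 2 consonants (> 1) → phonotactically illegal
fu.gi — violates constraint (iv): word begins with /f/ → phonotactically illegal
af — violates constraint (ii): syllable 1 coda contains /f/, which is not a licensed coda consonant → phonotactically illegal
taj.ler — σ1 onset /t/, coda /j/ ok; σ2 onset /l/, coda /r/ ok → phonotactically legal
Phonotactically legal: taj.ler → 1.

1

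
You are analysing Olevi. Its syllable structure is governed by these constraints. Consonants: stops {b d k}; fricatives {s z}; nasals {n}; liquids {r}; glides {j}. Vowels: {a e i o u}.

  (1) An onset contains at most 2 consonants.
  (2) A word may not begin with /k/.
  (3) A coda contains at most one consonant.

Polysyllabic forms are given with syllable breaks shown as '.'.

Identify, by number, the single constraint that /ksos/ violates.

2

/ksos/: word begins with /k/.
This is a violation of constraint 2: "A word may not begin with /k/."
The remaining constraints (1, 3) are satisfied.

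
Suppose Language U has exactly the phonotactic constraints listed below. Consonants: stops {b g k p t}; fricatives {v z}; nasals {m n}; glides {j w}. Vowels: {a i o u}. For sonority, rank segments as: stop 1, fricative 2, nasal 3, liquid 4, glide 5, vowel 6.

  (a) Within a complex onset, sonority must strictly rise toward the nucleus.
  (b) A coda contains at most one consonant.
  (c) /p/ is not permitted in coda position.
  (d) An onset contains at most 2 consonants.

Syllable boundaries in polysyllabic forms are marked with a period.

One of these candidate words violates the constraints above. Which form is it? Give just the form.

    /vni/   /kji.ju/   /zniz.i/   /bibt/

/vni/ — σ1 onset /vn/ (2→3 rises), coda /∅/ ok → licit
/kji.ju/ — σ1 onset /kj/ (1→5 rises), coda /∅/ ok; σ2 onset /j/, coda /∅/ ok → licit
/zniz.i/ — σ1 onset /zn/ (2→3 rises), coda /z/ ok; σ2 onset /∅/, coda /∅/ ok → licit
/bibt/ — violates constraint (b): syllable 1 coda /bt/ has 2 consonants (> 1) → illicit

/bibt/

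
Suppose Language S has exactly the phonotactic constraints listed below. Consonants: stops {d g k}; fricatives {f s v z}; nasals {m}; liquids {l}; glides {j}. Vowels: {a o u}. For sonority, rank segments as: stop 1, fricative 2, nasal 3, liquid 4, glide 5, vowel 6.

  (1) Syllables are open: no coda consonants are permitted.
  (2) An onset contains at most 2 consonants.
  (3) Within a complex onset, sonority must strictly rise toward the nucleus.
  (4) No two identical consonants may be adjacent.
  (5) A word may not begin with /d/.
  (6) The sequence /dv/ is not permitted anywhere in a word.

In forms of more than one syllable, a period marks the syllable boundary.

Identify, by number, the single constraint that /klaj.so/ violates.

1

/klaj.so/: syllable 1 coda /j/ has 1 consonant (> 0).
This is a violation of constraint 1: "Syllables are open: no coda consonants are permitted."
The remaining constraints (2, 3, 4, 5, 6) are satisfied.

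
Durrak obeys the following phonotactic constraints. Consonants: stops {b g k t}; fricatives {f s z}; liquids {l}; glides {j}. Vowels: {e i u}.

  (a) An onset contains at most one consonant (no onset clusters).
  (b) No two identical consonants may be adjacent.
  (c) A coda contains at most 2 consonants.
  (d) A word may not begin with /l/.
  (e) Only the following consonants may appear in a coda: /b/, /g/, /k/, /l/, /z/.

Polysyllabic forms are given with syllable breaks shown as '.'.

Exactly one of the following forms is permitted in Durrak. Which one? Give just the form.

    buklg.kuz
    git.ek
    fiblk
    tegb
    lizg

buklg.kuz — violates constraint (c): syllable 1 coda /klg/ has 3 consonants (> 2) → not permitted
git.ek — violates constraint (e): syllable 1 coda contains /t/, which is not a licensed coda consonant → not permitted
fiblk — violates constraint (c): syllable 1 coda /blk/ has 3 consonants (> 2) → not permitted
tegb — σ1 onset /t/, coda /gb/ (2C) ok → permitted
lizg — violates constraint (d): word begins with /l/ → not permitted

tegb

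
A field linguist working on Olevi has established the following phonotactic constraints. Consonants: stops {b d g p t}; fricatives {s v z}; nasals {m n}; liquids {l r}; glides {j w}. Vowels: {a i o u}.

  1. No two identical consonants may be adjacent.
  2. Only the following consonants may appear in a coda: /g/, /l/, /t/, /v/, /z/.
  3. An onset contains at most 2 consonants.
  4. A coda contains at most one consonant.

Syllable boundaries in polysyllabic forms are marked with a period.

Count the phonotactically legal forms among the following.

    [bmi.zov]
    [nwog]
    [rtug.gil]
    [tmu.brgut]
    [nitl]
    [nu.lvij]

[bmi.zov] — σ1 onset /bm/ (2C), coda /∅/ ok; σ2 onset /z/, coda /v/ ok → phonotactically legal
[nwog] — σ1 onset /nw/ (2C), coda /g/ ok → phonotactically legal
[rtug.gil] — violates constraint 1: adjacent identical consonants /gg/ → phonotactically illegal
[tmu.brgut] — violates constraint 3: syllable 2 onset /brg/ has 3 consonants (> 2) → phonotactically illegal
[nitl] — violates constraint 4: syllable 1 coda /tl/ has 2 consonants (> 1) → phonotactically illegal
[nu.lvij] — violates constraint 2: syllable 2 coda contains /j/, which is not a licensed coda consonant → phonotactically illegal
Phonotactically legal: [bmi.zov], [nwog] → 2.

2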